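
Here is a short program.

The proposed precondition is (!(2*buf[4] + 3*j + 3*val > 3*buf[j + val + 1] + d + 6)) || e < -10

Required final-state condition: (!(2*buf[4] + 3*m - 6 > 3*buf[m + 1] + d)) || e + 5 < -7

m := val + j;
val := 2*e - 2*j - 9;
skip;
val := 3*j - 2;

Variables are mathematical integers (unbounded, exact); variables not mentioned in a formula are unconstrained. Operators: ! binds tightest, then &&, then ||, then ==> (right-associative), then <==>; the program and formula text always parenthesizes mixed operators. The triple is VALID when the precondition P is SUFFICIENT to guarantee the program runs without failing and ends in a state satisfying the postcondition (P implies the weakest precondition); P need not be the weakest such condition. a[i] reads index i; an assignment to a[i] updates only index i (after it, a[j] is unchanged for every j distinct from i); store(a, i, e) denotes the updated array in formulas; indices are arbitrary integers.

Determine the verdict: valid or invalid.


Working backward. After the program, the postcondition (!(2*buf[4] + 3*m - 6 > 3*buf[m + 1] + d)) || e + 5 < -7 must hold; in canonical form it is (!(2*buf[4] + 3*m > 3*buf[m + 1] + d + 6)) || e < -12.
Before val := 3*j - 2: (!(2*buf[4] + 3*m > 3*buf[m + 1] + d + 6)) || e < -12
Before skip: (!(2*buf[4] + 3*m > 3*buf[m + 1] + d + 6)) || e < -12
Before val := 2*e - 2*j - 9: (!(2*buf[4] + 3*m > 3*buf[m + 1] + d + 6)) || e < -12
Before m := val + j: (!(2*buf[4] + 3*j + 3*val > 3*buf[j + val + 1] + d + 6)) || e < -12
The weakest precondition is (!(2*buf[4] + 3*j + 3*val > 3*buf[j + val + 1] + d + 6)) || e < -12.
Check whether (!(2*buf[4] + 3*j + 3*val > 3*buf[j + val + 1] + d + 6)) || e < -10 implies it.
Countermodel: at the initial state buf = {[1] = 0, [4] = 0, elsewhere 0}, d = -7, e = -11, j = 0, val = 0, the precondition holds but the weakest precondition fails.
Answer: invalid


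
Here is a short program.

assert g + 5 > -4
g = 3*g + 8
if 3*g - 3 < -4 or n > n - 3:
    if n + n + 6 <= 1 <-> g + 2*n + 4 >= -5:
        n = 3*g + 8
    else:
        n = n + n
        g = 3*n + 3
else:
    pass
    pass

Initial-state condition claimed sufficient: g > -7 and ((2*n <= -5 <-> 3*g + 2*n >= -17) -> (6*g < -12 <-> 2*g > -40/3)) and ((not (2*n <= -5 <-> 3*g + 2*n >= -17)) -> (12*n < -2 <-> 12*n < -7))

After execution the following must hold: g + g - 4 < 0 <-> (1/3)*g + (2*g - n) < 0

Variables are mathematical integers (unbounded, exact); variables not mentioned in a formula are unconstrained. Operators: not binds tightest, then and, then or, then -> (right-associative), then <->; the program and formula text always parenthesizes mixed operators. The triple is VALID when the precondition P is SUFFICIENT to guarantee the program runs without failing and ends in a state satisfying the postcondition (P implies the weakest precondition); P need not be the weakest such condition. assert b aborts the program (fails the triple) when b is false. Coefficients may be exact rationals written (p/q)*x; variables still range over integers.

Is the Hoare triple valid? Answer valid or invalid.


Working backward. After the program, the postcondition g + g - 4 < 0 <-> (1/3)*g + (2*g - n) < 0 must hold; in canonical form it is 2*g < 4 <-> (7/3)*g < n.
Then branch requires ((2*n <= -5 <-> g + 2*n >= -9) -> (2*g < 4 <-> (2/3)*g > -8)) and ((not (2*n <= -5 <-> g + 2*n >= -9)) -> (12*n < -2 <-> 12*n < -7)); else branch requires 2*g < 4 <-> (7/3)*g < n.
Before the if: ((2*n <= -5 <-> g + 2*n >= -9) -> (2*g < 4 <-> (2/3)*g > -8)) and ((not (2*n <= -5 <-> g + 2*n >= -9)) -> (12*n < -2 <-> 12*n < -7))
Before g := 3*g + 8: ((2*n <= -5 <-> 3*g + 2*n >= -17) -> (6*g < -12 <-> 2*g > -40/3)) and ((not (2*n <= -5 <-> 3*g + 2*n >= -17)) -> (12*n < -2 <-> 12*n < -7))
Before assert g + 5 > -4: g > -9 and ((2*n <= -5 <-> 3*g + 2*n >= -17) -> (6*g < -12 <-> 2*g > -40/3)) and ((not (2*n <= -5 <-> 3*g + 2*n >= -17)) -> (12*n < -2 <-> 12*n < -7))
The weakest precondition is g > -9 and ((2*n <= -5 <-> 3*g + 2*n >= -17) -> (6*g < -12 <-> 2*g > -40/3)) and ((not (2*n <= -5 <-> 3*g + 2*n >= -17)) -> (12*n < -2 <-> 12*n < -7)).
Check whether g > -7 and ((2*n <= -5 <-> 3*g + 2*n >= -17) -> (6*g < -12 <-> 2*g > -40/3)) and ((not (2*n <= -5 <-> 3*g + 2*n >= -17)) -> (12*n < -2 <-> 12*n < -7)) implies it.
Every state satisfying the precondition satisfies the weakest precondition: the implication holds.
Answer: valid


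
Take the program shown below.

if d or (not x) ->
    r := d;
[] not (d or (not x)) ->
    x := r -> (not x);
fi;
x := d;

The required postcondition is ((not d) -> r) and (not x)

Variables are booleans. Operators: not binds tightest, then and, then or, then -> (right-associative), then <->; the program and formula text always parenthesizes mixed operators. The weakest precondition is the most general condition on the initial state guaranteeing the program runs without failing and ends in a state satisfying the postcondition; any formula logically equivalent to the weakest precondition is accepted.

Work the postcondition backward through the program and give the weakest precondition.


Working backward. After the program, ((not d) -> r) and (not x) must hold.
Before x := d: ((not d) -> r) and (not d)
Then branch requires ((not d) -> d) and (not d); else branch requires ((not d) -> r) and (not d).
Before the if: ((d or (not x)) -> (((not d) -> d) and (not d))) and ((not (d or (not x))) -> (((not d) -> r) and (not d)))
Answer: WP = ((d or (not x)) -> (((not d) -> d) and (not d))) and ((not (d or (not x))) -> (((not d) -> r) and (not d)))


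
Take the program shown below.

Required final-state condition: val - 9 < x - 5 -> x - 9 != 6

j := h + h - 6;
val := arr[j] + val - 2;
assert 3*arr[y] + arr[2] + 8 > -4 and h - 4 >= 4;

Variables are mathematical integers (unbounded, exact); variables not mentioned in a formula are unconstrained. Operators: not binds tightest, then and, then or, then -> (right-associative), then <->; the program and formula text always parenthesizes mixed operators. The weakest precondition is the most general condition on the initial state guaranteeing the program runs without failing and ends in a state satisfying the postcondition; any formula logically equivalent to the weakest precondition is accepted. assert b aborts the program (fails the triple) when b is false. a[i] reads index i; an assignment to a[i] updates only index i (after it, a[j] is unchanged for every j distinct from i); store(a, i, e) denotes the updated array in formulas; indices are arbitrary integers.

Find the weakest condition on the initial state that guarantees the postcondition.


Working backward. After the program, the postcondition val - 9 < x - 5 -> x - 9 != 6 must hold; in canonical form it is val < x + 4 -> x != 15.
Before assert 3*arr[y] + arr[2] + 8 > -4 and h - 4 >= 4: arr[2] + 3*arr[y] > -12 and h >= 8 and (val < x + 4 -> x != 15)
Before val := arr[j] + val - 2: arr[2] + 3*arr[y] > -12 and h >= 8 and (arr[j] + val < x + 6 -> x != 15)
Before j := h + h - 6: arr[2] + 3*arr[y] > -12 and h >= 8 and (arr[2*h - 6] + val < x + 6 -> x != 15)
Answer: WP = arr[2] + 3*arr[y] > -12 and h >= 8 and (arr[2*h - 6] + val < x + 6 -> x != 15)


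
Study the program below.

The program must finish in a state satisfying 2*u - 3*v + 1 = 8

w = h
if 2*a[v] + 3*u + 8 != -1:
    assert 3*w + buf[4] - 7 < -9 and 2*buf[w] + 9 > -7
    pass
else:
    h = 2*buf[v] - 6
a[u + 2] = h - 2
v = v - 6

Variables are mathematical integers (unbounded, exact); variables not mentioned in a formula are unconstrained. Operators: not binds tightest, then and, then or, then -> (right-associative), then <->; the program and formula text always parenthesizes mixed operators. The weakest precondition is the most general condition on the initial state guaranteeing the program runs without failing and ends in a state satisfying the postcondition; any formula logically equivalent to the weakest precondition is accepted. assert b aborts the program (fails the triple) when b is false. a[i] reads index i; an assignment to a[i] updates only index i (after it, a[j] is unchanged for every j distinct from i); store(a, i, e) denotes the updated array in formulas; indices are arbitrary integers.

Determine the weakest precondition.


Working backward. After the program, the postcondition 2*u - 3*v + 1 = 8 must hold; in canonical form it is 2*u = 3*v + 7.
Before v := v - 6: 2*u = 3*v - 11
Before a[u + 2] := h - 2: 2*u = 3*v - 11
Then branch requires buf[4] + 3*w < -2 and 2*buf[w] > -16 and 2*u = 3*v - 11; else branch requires 2*u = 3*v - 11.
Before the if: (2*a[v] + 3*u != -9 -> (buf[4] + 3*w < -2 and 2*buf[w] > -16 and 2*u = 3*v - 11)) and ((not (2*a[v] + 3*u != -9)) -> 2*u = 3*v - 11)
Before w := h: (2*a[v] + 3*u != -9 -> (buf[4] + 3*h < -2 and 2*buf[h] > -16 and 2*u = 3*v - 11)) and ((not (2*a[v] + 3*u != -9)) -> 2*u = 3*v - 11)
Answer: WP = (2*a[v] + 3*u != -9 -> (buf[4] + 3*h < -2 and 2*buf[h] > -16 and 2*u = 3*v - 11)) and ((not (2*a[v] + 3*u != -9)) -> 2*u = 3*v - 11)


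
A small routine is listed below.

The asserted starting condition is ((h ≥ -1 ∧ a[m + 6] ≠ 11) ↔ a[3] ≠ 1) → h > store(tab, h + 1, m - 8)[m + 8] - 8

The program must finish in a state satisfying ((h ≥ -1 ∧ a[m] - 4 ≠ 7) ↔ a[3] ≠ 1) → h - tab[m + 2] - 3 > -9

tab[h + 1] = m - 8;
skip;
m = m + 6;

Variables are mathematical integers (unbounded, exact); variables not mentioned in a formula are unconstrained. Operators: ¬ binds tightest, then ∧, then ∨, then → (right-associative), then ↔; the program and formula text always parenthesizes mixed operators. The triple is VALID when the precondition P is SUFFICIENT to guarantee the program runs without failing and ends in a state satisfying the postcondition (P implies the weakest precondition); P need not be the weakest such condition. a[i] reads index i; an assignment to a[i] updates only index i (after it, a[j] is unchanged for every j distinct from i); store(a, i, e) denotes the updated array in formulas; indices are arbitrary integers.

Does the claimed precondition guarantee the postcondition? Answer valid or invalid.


Working backward. After the program, the postcondition ((h ≥ -1 ∧ a[m] - 4 ≠ 7) ↔ a[3] ≠ 1) → h - tab[m + 2] - 3 > -9 must hold; in canonical form it is ((h ≥ -1 ∧ a[m] ≠ 11) ↔ a[3] ≠ 1) → h > tab[m + 2] - 6.
Before m := m + 6: ((h ≥ -1 ∧ a[m + 6] ≠ 11) ↔ a[3] ≠ 1) → h > tab[m + 8] - 6
Before skip: ((h ≥ -1 ∧ a[m + 6] ≠ 11) ↔ a[3] ≠ 1) → h > tab[m + 8] - 6
Before tab[h + 1] := m - 8: ((h ≥ -1 ∧ a[m + 6] ≠ 11) ↔ a[3] ≠ 1) → h > store(tab, h + 1, m - 8)[m + 8] - 6
The weakest precondition is ((h ≥ -1 ∧ a[m + 6] ≠ 11) ↔ a[3] ≠ 1) → h > store(tab, h + 1, m - 8)[m + 8] - 6.
Check whether ((h ≥ -1 ∧ a[m + 6] ≠ 11) ↔ a[3] ≠ 1) → h > store(tab, h + 1, m - 8)[m + 8] - 8 implies it.
Countermodel: at the initial state a = {[1] = 7, [3] = 10, [7046] = 9, [7048] = 7, elsewhere 7}, h = 0, m = 7040, tab = {[1] = 2, [3] = 2, [7046] = 2, [7048] = 6, elsewhere 2}, the precondition holds but the weakest precondition fails.
Answer: invalid


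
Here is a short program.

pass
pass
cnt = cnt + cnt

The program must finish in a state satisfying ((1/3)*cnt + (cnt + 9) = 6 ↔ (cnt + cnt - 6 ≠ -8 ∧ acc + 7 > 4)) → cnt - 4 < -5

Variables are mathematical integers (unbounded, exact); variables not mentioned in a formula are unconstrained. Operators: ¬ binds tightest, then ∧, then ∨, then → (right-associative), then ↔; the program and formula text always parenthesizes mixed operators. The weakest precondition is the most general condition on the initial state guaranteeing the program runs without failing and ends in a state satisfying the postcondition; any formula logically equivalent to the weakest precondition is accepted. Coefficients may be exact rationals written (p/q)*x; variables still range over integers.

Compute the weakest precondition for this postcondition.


Working backward. After the program, the postcondition ((1/3)*cnt + (cnt + 9) = 6 ↔ (cnt + cnt - 6 ≠ -8 ∧ acc + 7 > 4)) → cnt - 4 < -5 must hold; in canonical form it is ((4/3)*cnt = -3 ↔ (2*cnt ≠ -2 ∧ acc > -3)) → cnt < -1.
Before cnt := cnt + cnt: ((8/3)*cnt = -3 ↔ (4*cnt ≠ -2 ∧ acc > -3)) → 2*cnt < -1
Before skip: ((8/3)*cnt = -3 ↔ (4*cnt ≠ -2 ∧ acc > -3)) → 2*cnt < -1
Before skip: ((8/3)*cnt = -3 ↔ (4*cnt ≠ -2 ∧ acc > -3)) → 2*cnt < -1
Answer: WP = ((8/3)*cnt = -3 ↔ (4*cnt ≠ -2 ∧ acc > -3)) → 2*cnt < -1


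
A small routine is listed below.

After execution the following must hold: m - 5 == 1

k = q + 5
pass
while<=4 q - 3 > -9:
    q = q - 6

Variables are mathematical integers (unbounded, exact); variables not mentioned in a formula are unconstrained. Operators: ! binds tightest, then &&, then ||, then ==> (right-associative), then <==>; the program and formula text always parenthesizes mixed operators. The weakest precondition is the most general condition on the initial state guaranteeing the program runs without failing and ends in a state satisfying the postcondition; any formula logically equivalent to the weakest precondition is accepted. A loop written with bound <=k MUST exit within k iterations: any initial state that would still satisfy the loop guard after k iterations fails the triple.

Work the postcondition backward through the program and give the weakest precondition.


Working backward. After the program, the postcondition m - 5 == 1 must hold; in canonical form it is m == 6.
Before the loop (bound <=4), unroll the exhaustion recursion (WP_0 = exit-now case; WP_j = one more guarded iteration, up to j = 4):
  WP_0: (!(q > -6)) && m == 6
  WP_1: (q > -6 ==> ((!(q > 0)) && m == 6)) && ((!(q > -6)) ==> m == 6)
  WP_2: (q > -6 ==> ((q > 0 ==> ((!(q > 6)) && m == 6)) && ((!(q > 0)) ==> m == 6))) && ((!(q > -6)) ==> m == 6)
  WP_3: (q > -6 ==> ((q > 0 ==> ((q > 6 ==> ((!(q > 12)) && m == 6)) && ((!(q > 6)) ==> m == 6))) && ((!(q > 0)) ==> m == 6))) && ((!(q > -6)) ==> m == 6)
  WP_4: (q > -6 ==> ((q > 0 ==> ((q > 6 ==> ((q > 12 ==> ((!(q > 18)) && m == 6)) && ((!(q > 12)) ==> m == 6))) && ((!(q > 6)) ==> m == 6))) && ((!(q > 0)) ==> m == 6))) && ((!(q > -6)) ==> m == 6)
So before the loop: (q > -6 ==> ((q > 0 ==> ((q > 6 ==> ((q > 12 ==> ((!(q > 18)) && m == 6)) && ((!(q > 12)) ==> m == 6))) && ((!(q > 6)) ==> m == 6))) && ((!(q > 0)) ==> m == 6))) && ((!(q > -6)) ==> m == 6)
Before skip: (q > -6 ==> ((q > 0 ==> ((q > 6 ==> ((q > 12 ==> ((!(q > 18)) && m == 6)) && ((!(q > 12)) ==> m == 6))) && ((!(q > 6)) ==> m == 6))) && ((!(q > 0)) ==> m == 6))) && ((!(q > -6)) ==> m == 6)
Before k := q + 5: (q > -6 ==> ((q > 0 ==> ((q > 6 ==> ((q > 12 ==> ((!(q > 18)) && m == 6)) && ((!(q > 12)) ==> m == 6))) && ((!(q > 6)) ==> m == 6))) && ((!(q > 0)) ==> m == 6))) && ((!(q > -6)) ==> m == 6)
Answer: WP = (q > -6 ==> ((q > 0 ==> ((q > 6 ==> ((q > 12 ==> ((!(q > 18)) && m == 6)) && ((!(q > 12)) ==> m == 6))) && ((!(q > 6)) ==> m == 6))) && ((!(q > 0)) ==> m == 6))) && ((!(q > -6)) ==> m == 6)


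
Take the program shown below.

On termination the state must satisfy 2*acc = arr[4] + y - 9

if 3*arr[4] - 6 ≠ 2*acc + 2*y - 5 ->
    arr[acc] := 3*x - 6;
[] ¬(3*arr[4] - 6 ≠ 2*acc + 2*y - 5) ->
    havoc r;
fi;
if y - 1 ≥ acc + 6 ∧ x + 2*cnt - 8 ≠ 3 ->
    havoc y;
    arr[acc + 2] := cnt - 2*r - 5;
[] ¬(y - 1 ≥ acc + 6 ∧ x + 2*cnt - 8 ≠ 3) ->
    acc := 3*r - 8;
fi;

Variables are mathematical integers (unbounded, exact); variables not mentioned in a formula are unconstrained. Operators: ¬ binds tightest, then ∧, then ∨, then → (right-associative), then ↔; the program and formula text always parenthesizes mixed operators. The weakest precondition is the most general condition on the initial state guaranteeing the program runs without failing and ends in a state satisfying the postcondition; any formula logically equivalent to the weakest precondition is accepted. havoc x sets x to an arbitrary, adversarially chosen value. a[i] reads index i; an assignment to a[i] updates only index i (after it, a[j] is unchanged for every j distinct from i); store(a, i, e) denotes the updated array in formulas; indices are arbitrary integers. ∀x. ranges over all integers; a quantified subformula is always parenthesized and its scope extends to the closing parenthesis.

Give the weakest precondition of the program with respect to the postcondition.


Working backward. After the program, 2*acc = arr[4] + y - 9 must hold.
Then branch requires ∀y_1. 2*acc = store(arr, acc + 2, cnt - 2*r - 5)[4] + y_1 - 9; else branch requires 6*r = arr[4] + y + 7.
Before the if: ((y ≥ acc + 7 ∧ 2*cnt + x ≠ 11) → (∀y_1. 2*acc = store(arr, acc + 2, cnt - 2*r - 5)[4] + y_1 - 9)) ∧ ((¬(y ≥ acc + 7 ∧ 2*cnt + x ≠ 11)) → 6*r = arr[4] + y + 7)
Then branch requires ((y ≥ acc + 7 ∧ 2*cnt + x ≠ 11) → (∀y_1. 2*acc = store(store(arr, acc, 3*x - 6), acc + 2, cnt - 2*r - 5)[4] + y_1 - 9)) ∧ ((¬(y ≥ acc + 7 ∧ 2*cnt + x ≠ 11)) → 6*r = store(arr, acc, 3*x - 6)[4] + y + 7); else branch requires ∀r_1. (((y ≥ acc + 7 ∧ 2*cnt + x ≠ 11) → (∀y_1. 2*acc = store(arr, acc + 2, cnt - 2*r_1 - 5)[4] + y_1 - 9)) ∧ ((¬(y ≥ acc + 7 ∧ 2*cnt + x ≠ 11)) → 6*r_1 = arr[4] + y + 7)).
Before the if: (3*arr[4] ≠ 2*acc + 2*y + 1 → (((y ≥ acc + 7 ∧ 2*cnt + x ≠ 11) → (∀y_1. 2*acc = store(store(arr, acc, 3*x - 6), acc + 2, cnt - 2*r - 5)[4] + y_1 - 9)) ∧ ((¬(y ≥ acc + 7 ∧ 2*cnt + x ≠ 11)) → 6*r = store(arr, acc, 3*x - 6)[4] + y + 7))) ∧ ((¬(3*arr[4] ≠ 2*acc + 2*y + 1)) → (∀r_1. (((y ≥ acc + 7 ∧ 2*cnt + x ≠ 11) → (∀y_1. 2*acc = store(arr, acc + 2, cnt - 2*r_1 - 5)[4] + y_1 - 9)) ∧ ((¬(y ≥ acc + 7 ∧ 2*cnt + x ≠ 11)) → 6*r_1 = arr[4] + y + 7))))
Answer: WP = (3*arr[4] ≠ 2*acc + 2*y + 1 → (((y ≥ acc + 7 ∧ 2*cnt + x ≠ 11) → (∀y_1. 2*acc = store(store(arr, acc, 3*x - 6), acc + 2, cnt - 2*r - 5)[4] + y_1 - 9)) ∧ ((¬(y ≥ acc + 7 ∧ 2*cnt + x ≠ 11)) → 6*r = store(arr, acc, 3*x - 6)[4] + y + 7))) ∧ ((¬(3*arr[4] ≠ 2*acc + 2*y + 1)) → (∀r_1. (((y ≥ acc + 7 ∧ 2*cnt + x ≠ 11) → (∀y_1. 2*acc = store(arr, acc + 2, cnt - 2*r_1 - 5)[4] + y_1 - 9)) ∧ ((¬(y ≥ acc + 7 ∧ 2*cnt + x ≠ 11)) → 6*r_1 = arr[4] + y + 7))))


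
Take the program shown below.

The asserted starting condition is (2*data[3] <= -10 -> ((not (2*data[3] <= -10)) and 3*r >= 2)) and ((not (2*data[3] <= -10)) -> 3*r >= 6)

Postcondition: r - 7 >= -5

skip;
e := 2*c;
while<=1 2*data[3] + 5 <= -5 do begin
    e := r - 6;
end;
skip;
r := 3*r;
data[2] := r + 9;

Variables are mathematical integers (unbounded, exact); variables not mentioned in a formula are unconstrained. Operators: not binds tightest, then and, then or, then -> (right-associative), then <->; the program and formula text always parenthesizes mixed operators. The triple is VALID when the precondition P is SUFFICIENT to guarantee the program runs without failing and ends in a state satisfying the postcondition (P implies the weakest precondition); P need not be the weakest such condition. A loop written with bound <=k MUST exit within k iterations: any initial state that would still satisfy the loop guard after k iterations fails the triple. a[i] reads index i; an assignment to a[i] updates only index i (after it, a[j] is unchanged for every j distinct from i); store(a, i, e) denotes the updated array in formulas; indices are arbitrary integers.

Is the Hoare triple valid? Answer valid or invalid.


Working backward. After the program, the postcondition r - 7 >= -5 must hold; in canonical form it is r >= 2.
Before data[2] := r + 9: r >= 2
Before r := 3*r: 3*r >= 2
Before skip: 3*r >= 2
Before the loop (bound <=1), unroll the exhaustion recursion (WP_0 = exit-now case; WP_j = one more guarded iteration, up to j = 1):
  WP_0: (not (2*data[3] <= -10)) and 3*r >= 2
  WP_1: (2*data[3] <= -10 -> ((not (2*data[3] <= -10)) and 3*r >= 2)) and ((not (2*data[3] <= -10)) -> 3*r >= 2)
So before the loop: (2*data[3] <= -10 -> ((not (2*data[3] <= -10)) and 3*r >= 2)) and ((not (2*data[3] <= -10)) -> 3*r >= 2)
Before e := 2*c: (2*data[3] <= -10 -> ((not (2*data[3] <= -10)) and 3*r >= 2)) and ((not (2*data[3] <= -10)) -> 3*r >= 2)
Before skip: (2*data[3] <= -10 -> ((not (2*data[3] <= -10)) and 3*r >= 2)) and ((not (2*data[3] <= -10)) -> 3*r >= 2)
The weakest precondition is (2*data[3] <= -10 -> ((not (2*data[3] <= -10)) and 3*r >= 2)) and ((not (2*data[3] <= -10)) -> 3*r >= 2).
Check whether (2*data[3] <= -10 -> ((not (2*data[3] <= -10)) and 3*r >= 2)) and ((not (2*data[3] <= -10)) -> 3*r >= 6) implies it.
Every state satisfying the precondition satisfies the weakest precondition: the implication holds.
Answer: valid


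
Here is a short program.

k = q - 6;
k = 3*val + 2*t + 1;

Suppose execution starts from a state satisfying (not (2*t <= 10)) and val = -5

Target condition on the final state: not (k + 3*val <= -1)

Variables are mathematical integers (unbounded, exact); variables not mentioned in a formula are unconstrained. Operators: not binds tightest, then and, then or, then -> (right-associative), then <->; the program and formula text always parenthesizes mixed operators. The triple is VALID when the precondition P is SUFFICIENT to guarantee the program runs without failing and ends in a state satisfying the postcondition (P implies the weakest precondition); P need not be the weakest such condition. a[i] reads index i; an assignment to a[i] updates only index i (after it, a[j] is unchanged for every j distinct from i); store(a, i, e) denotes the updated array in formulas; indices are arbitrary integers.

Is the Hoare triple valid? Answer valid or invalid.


Working backward. After the program, not (k + 3*val <= -1) must hold.
Before k := 3*val + 2*t + 1: not (2*t + 6*val <= -2)
Before k := q - 6: not (2*t + 6*val <= -2)
The weakest precondition is not (2*t + 6*val <= -2).
Check whether (not (2*t <= 10)) and val = -5 implies it.
Countermodel: at the initial state t = 6, val = -5, the precondition holds but the weakest precondition fails.
Answer: invalid


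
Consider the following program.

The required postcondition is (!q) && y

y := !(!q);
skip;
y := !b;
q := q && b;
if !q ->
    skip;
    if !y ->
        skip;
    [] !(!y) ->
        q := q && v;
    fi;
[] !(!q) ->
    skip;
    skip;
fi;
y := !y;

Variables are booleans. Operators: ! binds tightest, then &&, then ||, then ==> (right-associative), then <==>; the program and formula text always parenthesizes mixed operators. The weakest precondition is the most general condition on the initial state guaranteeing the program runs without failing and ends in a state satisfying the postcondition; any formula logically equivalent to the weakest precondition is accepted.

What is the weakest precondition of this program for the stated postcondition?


Working backward. After the program, (!q) && y must hold.
Before y := !y: (!q) && (!y)
Then branch requires ((!y) ==> ((!q) && (!y))) && (y ==> ((!(q && v)) && (!y))); else branch requires (!q) && (!y).
Before the if: ((!q) ==> (((!y) ==> ((!q) && (!y))) && (y ==> ((!(q && v)) && (!y))))) && (q ==> ((!q) && (!y)))
Before q := q && b: ((!(q && b)) ==> (((!y) ==> ((!(q && b)) && (!y))) && (y ==> ((!(q && b && v)) && (!y))))) && ((q && b) ==> ((!(q && b)) && (!y)))
Before y := !b: ((!(q && b)) ==> ((b ==> ((!(q && b)) && b)) && ((!b) ==> ((!(q && b && v)) && b)))) && ((q && b) ==> ((!(q && b)) && b))
Before skip: ((!(q && b)) ==> ((b ==> ((!(q && b)) && b)) && ((!b) ==> ((!(q && b && v)) && b)))) && ((q && b) ==> ((!(q && b)) && b))
Before y := !(!q): ((!(q && b)) ==> ((b ==> ((!(q && b)) && b)) && ((!b) ==> ((!(q && b && v)) && b)))) && ((q && b) ==> ((!(q && b)) && b))
Answer: WP = ((!(q && b)) ==> ((b ==> ((!(q && b)) && b)) && ((!b) ==> ((!(q && b && v)) && b)))) && ((q && b) ==> ((!(q && b)) && b))


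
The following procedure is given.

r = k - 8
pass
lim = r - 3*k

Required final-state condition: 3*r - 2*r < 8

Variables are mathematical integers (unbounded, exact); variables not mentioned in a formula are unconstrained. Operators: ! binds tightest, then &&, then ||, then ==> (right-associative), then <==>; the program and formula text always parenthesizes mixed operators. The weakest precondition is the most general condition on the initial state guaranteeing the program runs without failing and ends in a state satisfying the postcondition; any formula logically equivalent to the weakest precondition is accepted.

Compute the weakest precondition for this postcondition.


Working backward. After the program, the postcondition 3*r - 2*r < 8 must hold; in canonical form it is r < 8.
Before lim := r - 3*k: r < 8
Before skip: r < 8
Before r := k - 8: k < 16
Answer: WP = k < 16


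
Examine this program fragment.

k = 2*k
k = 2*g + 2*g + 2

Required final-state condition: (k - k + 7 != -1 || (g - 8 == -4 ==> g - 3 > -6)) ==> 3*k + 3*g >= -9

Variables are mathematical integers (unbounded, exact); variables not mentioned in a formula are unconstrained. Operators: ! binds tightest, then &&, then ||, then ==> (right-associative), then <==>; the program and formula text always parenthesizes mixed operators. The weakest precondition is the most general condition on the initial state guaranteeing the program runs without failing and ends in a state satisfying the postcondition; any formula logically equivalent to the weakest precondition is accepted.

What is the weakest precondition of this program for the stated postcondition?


Working backward. After the program, the postcondition (k - k + 7 != -1 || (g - 8 == -4 ==> g - 3 > -6)) ==> 3*k + 3*g >= -9 must hold; in canonical form it is 3*g + 3*k >= -9.
Before k := 2*g + 2*g + 2: 15*g >= -15
Before k := 2*k: 15*g >= -15
Answer: WP = 15*g >= -15


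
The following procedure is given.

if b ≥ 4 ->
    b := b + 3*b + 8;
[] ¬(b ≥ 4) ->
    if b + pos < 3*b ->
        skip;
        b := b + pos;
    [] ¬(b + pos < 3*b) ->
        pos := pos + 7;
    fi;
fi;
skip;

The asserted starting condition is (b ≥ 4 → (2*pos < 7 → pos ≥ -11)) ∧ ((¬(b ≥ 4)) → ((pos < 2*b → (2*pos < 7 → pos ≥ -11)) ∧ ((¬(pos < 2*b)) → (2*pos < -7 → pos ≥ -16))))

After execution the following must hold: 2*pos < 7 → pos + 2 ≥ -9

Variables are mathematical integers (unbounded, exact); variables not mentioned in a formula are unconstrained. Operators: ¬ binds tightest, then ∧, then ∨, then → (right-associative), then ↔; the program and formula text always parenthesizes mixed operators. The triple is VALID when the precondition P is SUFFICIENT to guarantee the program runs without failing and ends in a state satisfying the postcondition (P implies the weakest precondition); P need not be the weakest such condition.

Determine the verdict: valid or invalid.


Working backward. After the program, the postcondition 2*pos < 7 → pos + 2 ≥ -9 must hold; in canonical form it is 2*pos < 7 → pos ≥ -11.
Before skip: 2*pos < 7 → pos ≥ -11
Then branch requires 2*pos < 7 → pos ≥ -11; else branch requires (pos < 2*b → (2*pos < 7 → pos ≥ -11)) ∧ ((¬(pos < 2*b)) → (2*pos < -7 → pos ≥ -18)).
Before the if: (b ≥ 4 → (2*pos < 7 → pos ≥ -11)) ∧ ((¬(b ≥ 4)) → ((pos < 2*b → (2*pos < 7 → pos ≥ -11)) ∧ ((¬(pos < 2*b)) → (2*pos < -7 → pos ≥ -18))))
The weakest precondition is (b ≥ 4 → (2*pos < 7 → pos ≥ -11)) ∧ ((¬(b ≥ 4)) → ((pos < 2*b → (2*pos < 7 → pos ≥ -11)) ∧ ((¬(pos < 2*b)) → (2*pos < -7 → pos ≥ -18)))).
Check whether (b ≥ 4 → (2*pos < 7 → pos ≥ -11)) ∧ ((¬(b ≥ 4)) → ((pos < 2*b → (2*pos < 7 → pos ≥ -11)) ∧ ((¬(pos < 2*b)) → (2*pos < -7 → pos ≥ -16)))) implies it.
Every state satisfying the precondition satisfies the weakest precondition: the implication holds.
Answer: valid


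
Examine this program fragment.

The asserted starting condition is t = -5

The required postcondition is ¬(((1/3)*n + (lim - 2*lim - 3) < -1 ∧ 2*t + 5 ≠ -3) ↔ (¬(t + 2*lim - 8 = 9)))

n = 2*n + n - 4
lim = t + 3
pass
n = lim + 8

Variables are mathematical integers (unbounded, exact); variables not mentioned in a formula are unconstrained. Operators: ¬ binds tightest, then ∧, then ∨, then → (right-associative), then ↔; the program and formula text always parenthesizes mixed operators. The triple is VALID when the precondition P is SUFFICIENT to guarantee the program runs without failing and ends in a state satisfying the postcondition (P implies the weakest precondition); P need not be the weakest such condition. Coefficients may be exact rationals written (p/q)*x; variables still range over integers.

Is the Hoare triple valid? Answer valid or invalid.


Working backward. After the program, the postcondition ¬(((1/3)*n + (lim - 2*lim - 3) < -1 ∧ 2*t + 5 ≠ -3) ↔ (¬(t + 2*lim - 8 = 9))) must hold; in canonical form it is ¬(((1/3)*n < lim + 2 ∧ 2*t ≠ -8) ↔ (¬(2*lim + t = 17))).
Before n := lim + 8: ¬(((2/3)*lim > 2/3 ∧ 2*t ≠ -8) ↔ (¬(2*lim + t = 17)))
Before skip: ¬(((2/3)*lim > 2/3 ∧ 2*t ≠ -8) ↔ (¬(2*lim + t = 17)))
Before lim := t + 3: ¬(((2/3)*t > -4/3 ∧ 2*t ≠ -8) ↔ (¬(3*t = 11)))
Before n := 2*n + n - 4: ¬(((2/3)*t > -4/3 ∧ 2*t ≠ -8) ↔ (¬(3*t = 11)))
The weakest precondition is ¬(((2/3)*t > -4/3 ∧ 2*t ≠ -8) ↔ (¬(3*t = 11))).
Check whether t = -5 implies it.
Every state satisfying the precondition satisfies the weakest precondition: the implication holds.
Answer: valid


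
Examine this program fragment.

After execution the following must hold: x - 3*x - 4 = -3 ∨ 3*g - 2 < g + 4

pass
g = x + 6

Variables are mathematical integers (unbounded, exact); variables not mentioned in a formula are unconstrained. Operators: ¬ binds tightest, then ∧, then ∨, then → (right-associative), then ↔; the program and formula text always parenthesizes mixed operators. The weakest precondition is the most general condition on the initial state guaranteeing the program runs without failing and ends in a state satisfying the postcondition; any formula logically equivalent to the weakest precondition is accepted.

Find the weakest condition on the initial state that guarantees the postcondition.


Working backward. After the program, the postcondition x - 3*x - 4 = -3 ∨ 3*g - 2 < g + 4 must hold; in canonical form it is 2*x = -1 ∨ 2*g < 6.
Before g := x + 6: 2*x = -1 ∨ 2*x < -6
Before skip: 2*x = -1 ∨ 2*x < -6
Answer: WP = 2*x = -1 ∨ 2*x < -6


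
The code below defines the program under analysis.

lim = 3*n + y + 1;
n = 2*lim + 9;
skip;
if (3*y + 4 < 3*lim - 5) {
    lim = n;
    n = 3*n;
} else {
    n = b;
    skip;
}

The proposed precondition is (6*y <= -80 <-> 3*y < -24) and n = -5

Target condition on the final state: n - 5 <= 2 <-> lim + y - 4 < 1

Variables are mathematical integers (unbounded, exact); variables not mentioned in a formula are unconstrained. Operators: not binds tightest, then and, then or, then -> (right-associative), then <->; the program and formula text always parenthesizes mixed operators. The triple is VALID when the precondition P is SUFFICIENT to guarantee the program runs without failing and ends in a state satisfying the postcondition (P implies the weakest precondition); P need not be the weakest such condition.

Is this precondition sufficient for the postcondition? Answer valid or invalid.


Working backward. After the program, the postcondition n - 5 <= 2 <-> lim + y - 4 < 1 must hold; in canonical form it is n <= 7 <-> lim + y < 5.
Then branch requires 3*n <= 7 <-> n + y < 5; else branch requires b <= 7 <-> lim + y < 5.
Before the if: (3*y < 3*lim - 9 -> (3*n <= 7 <-> n + y < 5)) and ((not (3*y < 3*lim - 9)) -> (b <= 7 <-> lim + y < 5))
Before skip: (3*y < 3*lim - 9 -> (3*n <= 7 <-> n + y < 5)) and ((not (3*y < 3*lim - 9)) -> (b <= 7 <-> lim + y < 5))
Before n := 2*lim + 9: (3*y < 3*lim - 9 -> (6*lim <= -20 <-> 2*lim + y < -4)) and ((not (3*y < 3*lim - 9)) -> (b <= 7 <-> lim + y < 5))
Before lim := 3*n + y + 1: (9*n > 6 -> (18*n + 6*y <= -26 <-> 6*n + 3*y < -6)) and ((not (9*n > 6)) -> (b <= 7 <-> 3*n + 2*y < 4))
The weakest precondition is (9*n > 6 -> (18*n + 6*y <= -26 <-> 6*n + 3*y < -6)) and ((not (9*n > 6)) -> (b <= 7 <-> 3*n + 2*y < 4)).
Check whether (6*y <= -80 <-> 3*y < -24) and n = -5 implies it.
Countermodel: at the initial state b = 8, n = -5, y = 0, the precondition holds but the weakest precondition fails.
Answer: invalid


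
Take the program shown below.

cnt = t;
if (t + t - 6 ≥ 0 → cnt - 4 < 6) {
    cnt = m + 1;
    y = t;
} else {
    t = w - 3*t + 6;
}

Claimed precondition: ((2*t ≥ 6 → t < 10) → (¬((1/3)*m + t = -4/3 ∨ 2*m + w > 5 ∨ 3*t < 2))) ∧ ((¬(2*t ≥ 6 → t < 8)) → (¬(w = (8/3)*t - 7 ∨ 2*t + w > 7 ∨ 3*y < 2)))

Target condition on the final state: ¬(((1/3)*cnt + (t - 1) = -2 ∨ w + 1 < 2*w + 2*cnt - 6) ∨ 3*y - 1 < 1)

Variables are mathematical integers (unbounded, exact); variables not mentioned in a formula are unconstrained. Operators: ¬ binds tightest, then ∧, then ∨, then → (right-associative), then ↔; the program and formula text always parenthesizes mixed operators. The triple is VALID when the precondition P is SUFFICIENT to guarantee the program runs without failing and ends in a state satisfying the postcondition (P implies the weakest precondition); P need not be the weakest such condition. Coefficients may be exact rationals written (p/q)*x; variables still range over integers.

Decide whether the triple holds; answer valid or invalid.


Working backward. After the program, the postcondition ¬(((1/3)*cnt + (t - 1) = -2 ∨ w + 1 < 2*w + 2*cnt - 6) ∨ 3*y - 1 < 1) must hold; in canonical form it is ¬((1/3)*cnt + t = -1 ∨ 2*cnt + w > 7 ∨ 3*y < 2).
Then branch requires ¬((1/3)*m + t = -4/3 ∨ 2*m + w > 5 ∨ 3*t < 2); else branch requires ¬((1/3)*cnt + w = 3*t - 7 ∨ 2*cnt + w > 7 ∨ 3*y < 2).
Before the if: ((2*t ≥ 6 → cnt < 10) → (¬((1/3)*m + t = -4/3 ∨ 2*m + w > 5 ∨ 3*t < 2))) ∧ ((¬(2*t ≥ 6 → cnt < 10)) → (¬((1/3)*cnt + w = 3*t - 7 ∨ 2*cnt + w > 7 ∨ 3*y < 2)))
Before cnt := t: ((2*t ≥ 6 → t < 10) → (¬((1/3)*m + t = -4/3 ∨ 2*m + w > 5 ∨ 3*t < 2))) ∧ ((¬(2*t ≥ 6 → t < 10)) → (¬(w = (8/3)*t - 7 ∨ 2*t + w > 7 ∨ 3*y < 2)))
The weakest precondition is ((2*t ≥ 6 → t < 10) → (¬((1/3)*m + t = -4/3 ∨ 2*m + w > 5 ∨ 3*t < 2))) ∧ ((¬(2*t ≥ 6 → t < 10)) → (¬(w = (8/3)*t - 7 ∨ 2*t + w > 7 ∨ 3*y < 2))).
Check whether ((2*t ≥ 6 → t < 10) → (¬((1/3)*m + t = -4/3 ∨ 2*m + w > 5 ∨ 3*t < 2))) ∧ ((¬(2*t ≥ 6 → t < 8)) → (¬(w = (8/3)*t - 7 ∨ 2*t + w > 7 ∨ 3*y < 2))) implies it.
Every state satisfying the precondition satisfies the weakest precondition: the implication holds.
Answer: valid


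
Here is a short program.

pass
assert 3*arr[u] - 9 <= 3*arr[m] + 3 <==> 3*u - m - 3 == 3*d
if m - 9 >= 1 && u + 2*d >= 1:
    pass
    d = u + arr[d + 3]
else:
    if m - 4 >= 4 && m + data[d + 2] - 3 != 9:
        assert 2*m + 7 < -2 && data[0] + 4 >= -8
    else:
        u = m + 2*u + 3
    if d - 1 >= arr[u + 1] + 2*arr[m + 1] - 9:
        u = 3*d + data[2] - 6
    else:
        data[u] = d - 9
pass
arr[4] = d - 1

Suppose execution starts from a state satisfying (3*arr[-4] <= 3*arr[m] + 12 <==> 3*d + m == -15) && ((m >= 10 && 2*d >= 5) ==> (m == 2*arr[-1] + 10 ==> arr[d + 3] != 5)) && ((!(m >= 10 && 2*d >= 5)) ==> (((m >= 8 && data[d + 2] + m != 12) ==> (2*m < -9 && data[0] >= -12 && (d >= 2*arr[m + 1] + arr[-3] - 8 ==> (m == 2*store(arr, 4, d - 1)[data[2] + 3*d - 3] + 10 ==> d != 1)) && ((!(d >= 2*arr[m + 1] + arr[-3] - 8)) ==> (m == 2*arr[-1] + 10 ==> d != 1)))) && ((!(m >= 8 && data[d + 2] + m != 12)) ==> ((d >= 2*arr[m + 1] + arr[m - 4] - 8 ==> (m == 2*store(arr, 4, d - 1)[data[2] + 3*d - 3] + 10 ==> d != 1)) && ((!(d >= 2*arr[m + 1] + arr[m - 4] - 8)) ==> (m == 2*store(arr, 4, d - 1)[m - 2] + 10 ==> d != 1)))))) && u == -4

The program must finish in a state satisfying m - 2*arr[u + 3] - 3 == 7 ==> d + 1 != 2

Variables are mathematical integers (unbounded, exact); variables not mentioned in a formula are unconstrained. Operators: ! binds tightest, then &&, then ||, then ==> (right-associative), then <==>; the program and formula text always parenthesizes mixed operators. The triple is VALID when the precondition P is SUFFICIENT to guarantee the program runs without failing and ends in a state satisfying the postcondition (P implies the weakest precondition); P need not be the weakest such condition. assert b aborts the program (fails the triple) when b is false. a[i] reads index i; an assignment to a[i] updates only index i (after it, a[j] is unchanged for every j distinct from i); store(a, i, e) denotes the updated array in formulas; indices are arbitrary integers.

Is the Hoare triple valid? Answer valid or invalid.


Working backward. After the program, the postcondition m - 2*arr[u + 3] - 3 == 7 ==> d + 1 != 2 must hold; in canonical form it is m == 2*arr[u + 3] + 10 ==> d != 1.
Before arr[4] := d - 1: m == 2*store(arr, 4, d - 1)[u + 3] + 10 ==> d != 1
Before skip: m == 2*store(arr, 4, d - 1)[u + 3] + 10 ==> d != 1
Then branch requires m == 2*store(arr, 4, arr[d + 3] + u - 1)[u + 3] + 10 ==> arr[d + 3] + u != 1; else branch requires ((m >= 8 && data[d + 2] + m != 12) ==> (2*m < -9 && data[0] >= -12 && (d >= 2*arr[m + 1] + arr[u + 1] - 8 ==> (m == 2*store(arr, 4, d - 1)[data[2] + 3*d - 3] + 10 ==> d != 1)) && ((!(d >= 2*arr[m + 1] + arr[u + 1] - 8)) ==> (m == 2*store(arr, 4, d - 1)[u + 3] + 10 ==> d != 1)))) && ((!(m >= 8 && data[d + 2] + m != 12)) ==> ((d >= arr[m + 2*u + 4] + 2*arr[m + 1] - 8 ==> (m == 2*store(arr, 4, d - 1)[data[2] + 3*d - 3] + 10 ==> d != 1)) && ((!(d >= arr[m + 2*u + 4] + 2*arr[m + 1] - 8)) ==> (m == 2*store(arr, 4, d - 1)[m + 2*u + 6] + 10 ==> d != 1)))).
Before the if: ((m >= 10 && 2*d + u >= 1) ==> (m == 2*store(arr, 4, arr[d + 3] + u - 1)[u + 3] + 10 ==> arr[d + 3] + u != 1)) && ((!(m >= 10 && 2*d + u >= 1)) ==> (((m >= 8 && data[d + 2] + m != 12) ==> (2*m < -9 && data[0] >= -12 && (d >= 2*arr[m + 1] + arr[u + 1] - 8 ==> (m == 2*store(arr, 4, d - 1)[data[2] + 3*d - 3] + 10 ==> d != 1)) && ((!(d >= 2*arr[m + 1] + arr[u + 1] - 8)) ==> (m == 2*store(arr, 4, d - 1)[u + 3] + 10 ==> d != 1)))) && ((!(m >= 8 && data[d + 2] + m != 12)) ==> ((d >= arr[m + 2*u + 4] + 2*arr[m + 1] - 8 ==> (m == 2*store(arr, 4, d - 1)[data[2] + 3*d - 3] + 10 ==> d != 1)) && ((!(d >= arr[m + 2*u + 4] + 2*arr[m + 1] - 8)) ==> (m == 2*store(arr, 4, d - 1)[m + 2*u + 6] + 10 ==> d != 1))))))
Before assert 3*arr[u] - 9 <= 3*arr[m] + 3 <==> 3*u - m - 3 == 3*d: (3*arr[u] <= 3*arr[m] + 12 <==> 3*u == 3*d + m + 3) && ((m >= 10 && 2*d + u >= 1) ==> (m == 2*store(arr, 4, arr[d + 3] + u - 1)[u + 3] + 10 ==> arr[d + 3] + u != 1)) && ((!(m >= 10 && 2*d + u >= 1)) ==> (((m >= 8 && data[d + 2] + m != 12) ==> (2*m < -9 && data[0] >= -12 && (d >= 2*arr[m + 1] + arr[u + 1] - 8 ==> (m == 2*store(arr, 4, d - 1)[data[2] + 3*d - 3] + 10 ==> d != 1)) && ((!(d >= 2*arr[m + 1] + arr[u + 1] - 8)) ==> (m == 2*store(arr, 4, d - 1)[u + 3] + 10 ==> d != 1)))) && ((!(m >= 8 && data[d + 2] + m != 12)) ==> ((d >= arr[m + 2*u + 4] + 2*arr[m + 1] - 8 ==> (m == 2*store(arr, 4, d - 1)[data[2] + 3*d - 3] + 10 ==> d != 1)) && ((!(d >= arr[m + 2*u + 4] + 2*arr[m + 1] - 8)) ==> (m == 2*store(arr, 4, d - 1)[m + 2*u + 6] + 10 ==> d != 1))))))
Before skip: (3*arr[u] <= 3*arr[m] + 12 <==> 3*u == 3*d + m + 3) && ((m >= 10 && 2*d + u >= 1) ==> (m == 2*store(arr, 4, arr[d + 3] + u - 1)[u + 3] + 10 ==> arr[d + 3] + u != 1)) && ((!(m >= 10 && 2*d + u >= 1)) ==> (((m >= 8 && data[d + 2] + m != 12) ==> (2*m < -9 && data[0] >= -12 && (d >= 2*arr[m + 1] + arr[u + 1] - 8 ==> (m == 2*store(arr, 4, d - 1)[data[2] + 3*d - 3] + 10 ==> d != 1)) && ((!(d >= 2*arr[m + 1] + arr[u + 1] - 8)) ==> (m == 2*store(arr, 4, d - 1)[u + 3] + 10 ==> d != 1)))) && ((!(m >= 8 && data[d + 2] + m != 12)) ==> ((d >= arr[m + 2*u + 4] + 2*arr[m + 1] - 8 ==> (m == 2*store(arr, 4, d - 1)[data[2] + 3*d - 3] + 10 ==> d != 1)) && ((!(d >= arr[m + 2*u + 4] + 2*arr[m + 1] - 8)) ==> (m == 2*store(arr, 4, d - 1)[m + 2*u + 6] + 10 ==> d != 1))))))
The weakest precondition is (3*arr[u] <= 3*arr[m] + 12 <==> 3*u == 3*d + m + 3) && ((m >= 10 && 2*d + u >= 1) ==> (m == 2*store(arr, 4, arr[d + 3] + u - 1)[u + 3] + 10 ==> arr[d + 3] + u != 1)) && ((!(m >= 10 && 2*d + u >= 1)) ==> (((m >= 8 && data[d + 2] + m != 12) ==> (2*m < -9 && data[0] >= -12 && (d >= 2*arr[m + 1] + arr[u + 1] - 8 ==> (m == 2*store(arr, 4, d - 1)[data[2] + 3*d - 3] + 10 ==> d != 1)) && ((!(d >= 2*arr[m + 1] + arr[u + 1] - 8)) ==> (m == 2*store(arr, 4, d - 1)[u + 3] + 10 ==> d != 1)))) && ((!(m >= 8 && data[d + 2] + m != 12)) ==> ((d >= arr[m + 2*u + 4] + 2*arr[m + 1] - 8 ==> (m == 2*store(arr, 4, d - 1)[data[2] + 3*d - 3] + 10 ==> d != 1)) && ((!(d >= arr[m + 2*u + 4] + 2*arr[m + 1] - 8)) ==> (m == 2*store(arr, 4, d - 1)[m + 2*u + 6] + 10 ==> d != 1)))))).
Check whether (3*arr[-4] <= 3*arr[m] + 12 <==> 3*d + m == -15) && ((m >= 10 && 2*d >= 5) ==> (m == 2*arr[-1] + 10 ==> arr[d + 3] != 5)) && ((!(m >= 10 && 2*d >= 5)) ==> (((m >= 8 && data[d + 2] + m != 12) ==> (2*m < -9 && data[0] >= -12 && (d >= 2*arr[m + 1] + arr[-3] - 8 ==> (m == 2*store(arr, 4, d - 1)[data[2] + 3*d - 3] + 10 ==> d != 1)) && ((!(d >= 2*arr[m + 1] + arr[-3] - 8)) ==> (m == 2*arr[-1] + 10 ==> d != 1)))) && ((!(m >= 8 && data[d + 2] + m != 12)) ==> ((d >= 2*arr[m + 1] + arr[m - 4] - 8 ==> (m == 2*store(arr, 4, d - 1)[data[2] + 3*d - 3] + 10 ==> d != 1)) && ((!(d >= 2*arr[m + 1] + arr[m - 4] - 8)) ==> (m == 2*store(arr, 4, d - 1)[m - 2] + 10 ==> d != 1)))))) && u == -4 implies it.
Every state satisfying the precondition satisfies the weakest precondition: the implication holds.
Answer: valid
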